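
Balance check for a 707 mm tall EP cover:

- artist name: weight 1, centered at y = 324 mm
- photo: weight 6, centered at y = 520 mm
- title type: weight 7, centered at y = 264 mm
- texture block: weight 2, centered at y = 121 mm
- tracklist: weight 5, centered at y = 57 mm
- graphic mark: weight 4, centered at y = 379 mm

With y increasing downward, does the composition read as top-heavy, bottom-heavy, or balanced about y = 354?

top-heavy

Σw = 1 + 6 + 7 + 2 + 5 + 4 = 25.
y: (1·324 + 6·520 + 7·264 + 2·121 + 5·57 + 4·379) / 25 = 7335 / 25 ≈ 293.40
Since 293.4 is above (smaller y than) 354, the composition reads top-heavy.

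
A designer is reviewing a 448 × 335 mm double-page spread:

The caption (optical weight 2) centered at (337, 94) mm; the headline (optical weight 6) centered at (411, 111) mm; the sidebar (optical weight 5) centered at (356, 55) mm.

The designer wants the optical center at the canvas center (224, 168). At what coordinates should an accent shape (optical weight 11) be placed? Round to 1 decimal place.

With the accent shape, Σw becomes 2 + 6 + 5 + 11 = 24.
x: need Σw·x = 24·224 = 5376. Existing = 2·337 + 6·411 + 5·356 = 4920. Remainder 456 / 11 ≈ 41.45.
y: need Σw·y = 24·168 = 4032. Existing = 2·94 + 6·111 + 5·55 = 1129. Remainder 2903 / 11 ≈ 263.91.

(41.5, 263.9)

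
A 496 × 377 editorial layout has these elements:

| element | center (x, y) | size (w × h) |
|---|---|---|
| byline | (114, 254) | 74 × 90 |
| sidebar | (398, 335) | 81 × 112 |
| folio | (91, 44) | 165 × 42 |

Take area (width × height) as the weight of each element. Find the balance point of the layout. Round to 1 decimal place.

Areas → weights: byline 74·90 = 6660, sidebar 81·112 = 9072, folio 165·42 = 6930; Σw = 22662.
x-moment: 6660·114 + 9072·398 + 6930·91 = 5000526; centroid 5000526/22662 ≈ 220.66.
y-moment: 6660·254 + 9072·335 + 6930·44 = 5035680; centroid 5035680/22662 ≈ 222.21.

(220.7, 222.2)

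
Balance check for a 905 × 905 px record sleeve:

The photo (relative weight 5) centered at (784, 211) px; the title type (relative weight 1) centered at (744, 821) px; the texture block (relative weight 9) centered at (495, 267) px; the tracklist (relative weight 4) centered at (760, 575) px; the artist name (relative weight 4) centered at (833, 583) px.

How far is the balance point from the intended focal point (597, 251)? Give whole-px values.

≈ 156 px

Total weight = 5 + 1 + 9 + 4 + 4 = 23.
x-moment: 5·784 + 1·744 + 9·495 + 4·760 + 4·833 = 15491; centroid 15491/23 ≈ 673.52.
y-moment: 5·211 + 1·821 + 9·267 + 4·575 + 4·583 = 8911; centroid 8911/23 ≈ 387.43.
Offset from (597, 251): Δx ≈ 76.52, Δy ≈ 136.43; distance = √(Δx² + Δy²) ≈ 156.43.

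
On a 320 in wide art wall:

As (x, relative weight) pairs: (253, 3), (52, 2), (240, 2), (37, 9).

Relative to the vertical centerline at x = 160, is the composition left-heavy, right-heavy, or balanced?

left-heavy

Total weight = 3 + 2 + 2 + 9 = 16.
x-moment: 3·253 + 2·52 + 2·240 + 9·37 = 1676; centroid 1676/16 ≈ 104.75.
Since 104.8 is left of 160, the composition reads left-heavy.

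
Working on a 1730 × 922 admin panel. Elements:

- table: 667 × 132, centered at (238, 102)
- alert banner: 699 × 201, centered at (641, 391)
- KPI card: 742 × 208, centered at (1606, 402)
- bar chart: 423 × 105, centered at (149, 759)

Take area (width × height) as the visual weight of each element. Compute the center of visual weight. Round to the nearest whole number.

Taking area as weight: table 667·132 = 88044, alert banner 699·201 = 140499, KPI card 742·208 = 154336, bar chart 423·105 = 44415. Sum 427294.
x-moment: 88044·238 + 140499·641 + 154336·1606 + 44415·149 = 365495782; centroid 365495782/427294 ≈ 855.37.
y-moment: 88044·102 + 140499·391 + 154336·402 + 44415·759 = 159669654; centroid 159669654/427294 ≈ 373.68.

(855, 374)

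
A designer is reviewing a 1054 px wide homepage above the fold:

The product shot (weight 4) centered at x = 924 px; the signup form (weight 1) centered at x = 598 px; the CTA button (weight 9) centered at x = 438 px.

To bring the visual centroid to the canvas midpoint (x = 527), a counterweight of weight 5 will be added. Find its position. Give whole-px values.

x ≈ 355

New total weight: (4 + 1 + 9) + 5 = 19.
x: need Σw·x = 19·527 = 10013. Existing = 4·924 + 1·598 + 9·438 = 8236. Remainder 1777 / 5 ≈ 355.40.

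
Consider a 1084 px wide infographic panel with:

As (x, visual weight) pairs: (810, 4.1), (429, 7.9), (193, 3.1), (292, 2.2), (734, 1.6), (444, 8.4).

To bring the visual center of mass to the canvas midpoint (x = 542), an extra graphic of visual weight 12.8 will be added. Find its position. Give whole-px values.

x ≈ 694

New total weight: (4.1 + 7.9 + 3.1 + 2.2 + 1.6 + 8.4) + 12.8 = 40.1.
Along x: (12854.8 + 12.8·x) / 40.1 = 542 (existing moment 4.1·810 + 7.9·429 + 3.1·193 + 2.2·292 + 1.6·734 + 8.4·444 = 12854.8) ⇒ x = (21734.2 − 12854.8) / 12.8 ≈ 693.70.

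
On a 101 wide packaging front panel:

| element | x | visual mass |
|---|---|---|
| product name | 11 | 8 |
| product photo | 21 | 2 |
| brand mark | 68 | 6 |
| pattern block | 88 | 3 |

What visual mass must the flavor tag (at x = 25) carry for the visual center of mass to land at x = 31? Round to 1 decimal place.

w ≈ 35.5

Fixed elements: Σw = 8 + 2 + 6 + 3 = 19, Σw·x = 8·11 + 2·21 + 6·68 + 3·88 = 802.
Balance at x = 31 requires (802 + w·25) / (19 + w) = 31.
So w = (31·19 − 802)/(25 − 31) = -213/-6 ≈ 35.50.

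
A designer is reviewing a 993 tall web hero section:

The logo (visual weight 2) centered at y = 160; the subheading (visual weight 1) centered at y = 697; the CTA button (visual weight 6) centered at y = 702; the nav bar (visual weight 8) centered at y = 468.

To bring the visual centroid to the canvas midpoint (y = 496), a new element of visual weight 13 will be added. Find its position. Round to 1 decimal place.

With the new element, Σw becomes 2 + 1 + 6 + 8 + 13 = 30.
Along y: (8973 + 13·y) / 30 = 496 (existing moment 2·160 + 1·697 + 6·702 + 8·468 = 8973) ⇒ y = (14880 − 8973) / 13 ≈ 454.38.

y ≈ 454.4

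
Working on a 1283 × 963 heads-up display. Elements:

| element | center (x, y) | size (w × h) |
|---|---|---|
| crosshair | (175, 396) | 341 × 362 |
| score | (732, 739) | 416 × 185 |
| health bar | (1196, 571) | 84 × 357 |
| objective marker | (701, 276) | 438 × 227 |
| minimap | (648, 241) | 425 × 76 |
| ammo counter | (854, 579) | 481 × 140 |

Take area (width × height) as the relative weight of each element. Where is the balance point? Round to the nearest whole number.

(610, 459)

Areas → weights: crosshair 341·362 = 123442, score 416·185 = 76960, health bar 84·357 = 29988, objective marker 438·227 = 99426, minimap 425·76 = 32300, ammo counter 481·140 = 67340; Σw = 429456.
x-moment: 123442·175 + 76960·732 + 29988·1196 + 99426·701 + 32300·648 + 67340·854 = 261939104; centroid 261939104/429456 ≈ 609.93.
y-moment: 123442·396 + 76960·739 + 29988·571 + 99426·276 + 32300·241 + 67340·579 = 197095356; centroid 197095356/429456 ≈ 458.94.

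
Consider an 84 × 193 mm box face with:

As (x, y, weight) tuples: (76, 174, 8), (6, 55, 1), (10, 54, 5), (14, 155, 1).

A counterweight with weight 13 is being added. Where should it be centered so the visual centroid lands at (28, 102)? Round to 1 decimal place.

With the counterweight, Σw becomes 8 + 1 + 5 + 1 + 13 = 28.
x: need Σw·x = 28·28 = 784. Existing = 8·76 + 1·6 + 5·10 + 1·14 = 678. Remainder 106 / 13 ≈ 8.15.
y: need Σw·y = 28·102 = 2856. Existing = 8·174 + 1·55 + 5·54 + 1·155 = 1872. Remainder 984 / 13 ≈ 75.69.

(8.2, 75.7)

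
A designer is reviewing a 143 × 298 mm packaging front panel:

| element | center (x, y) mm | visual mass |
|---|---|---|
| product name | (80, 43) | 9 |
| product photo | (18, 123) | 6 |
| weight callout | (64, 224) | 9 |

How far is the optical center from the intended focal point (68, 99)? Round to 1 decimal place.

≈ 33.3 mm

Σw = 9 + 6 + 9 = 24.
x-moment: 9·80 + 6·18 + 9·64 = 1404; centroid 1404/24 ≈ 58.50.
y-moment: 9·43 + 6·123 + 9·224 = 3141; centroid 3141/24 ≈ 130.88.
From (68, 99): dx = -9.50, dy = 31.88, so the distance is √(dx²+dy²) ≈ 33.26.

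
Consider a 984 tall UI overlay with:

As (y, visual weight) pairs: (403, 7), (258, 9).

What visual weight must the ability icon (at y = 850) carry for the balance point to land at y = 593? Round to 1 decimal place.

Known weights sum to 7 + 9 = 16; their moment is 7·403 + 9·258 = 5143.
Set Σw·y/Σw = 593: (5143 + 850w) = 593·(16 + w).
Solving: w = (593·16 − 5143) / (850 − 593) = 4345 / 257 ≈ 16.91.

w ≈ 16.9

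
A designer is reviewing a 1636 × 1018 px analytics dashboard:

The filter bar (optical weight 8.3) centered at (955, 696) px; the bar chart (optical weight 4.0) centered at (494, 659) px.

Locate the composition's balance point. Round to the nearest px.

(805, 684)

Weights sum to 8.3 + 4.0 = 12.3.
Σw·x = 8.3·955 + 4.0·494 = 9902.5, so x̄ = 9902.5/12.3 ≈ 805.08.
Σw·y = 8.3·696 + 4.0·659 = 8412.8, so ȳ = 8412.8/12.3 ≈ 683.97.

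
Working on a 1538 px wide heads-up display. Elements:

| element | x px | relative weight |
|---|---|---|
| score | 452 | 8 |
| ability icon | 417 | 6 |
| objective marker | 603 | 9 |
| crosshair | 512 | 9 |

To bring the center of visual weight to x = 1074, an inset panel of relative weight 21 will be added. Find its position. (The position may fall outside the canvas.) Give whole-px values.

New total weight: (8 + 6 + 9 + 9) + 21 = 53.
x: need Σw·x = 53·1074 = 56922. Existing = 8·452 + 6·417 + 9·603 + 9·512 = 16153. Remainder 40769 / 21 ≈ 1941.38.

x ≈ 1941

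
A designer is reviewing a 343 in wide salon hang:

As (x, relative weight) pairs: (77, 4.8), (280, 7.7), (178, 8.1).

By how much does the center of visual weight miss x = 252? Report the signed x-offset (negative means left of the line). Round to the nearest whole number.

≈ -59 in

Total weight = 4.8 + 7.7 + 8.1 = 20.6.
x-moment: 4.8·77 + 7.7·280 + 8.1·178 = 3967.4; centroid 3967.4/20.6 ≈ 192.59.
Difference: 192.59 − 252 ≈ -59.41.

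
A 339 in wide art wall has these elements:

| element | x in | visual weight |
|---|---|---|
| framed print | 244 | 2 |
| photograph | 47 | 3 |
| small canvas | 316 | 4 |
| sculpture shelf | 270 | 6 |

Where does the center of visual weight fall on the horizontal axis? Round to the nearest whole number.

x ≈ 234

Σw = 2 + 3 + 4 + 6 = 15.
Σw·x = 2·244 + 3·47 + 4·316 + 6·270 = 3513, so x̄ = 3513/15 ≈ 234.20.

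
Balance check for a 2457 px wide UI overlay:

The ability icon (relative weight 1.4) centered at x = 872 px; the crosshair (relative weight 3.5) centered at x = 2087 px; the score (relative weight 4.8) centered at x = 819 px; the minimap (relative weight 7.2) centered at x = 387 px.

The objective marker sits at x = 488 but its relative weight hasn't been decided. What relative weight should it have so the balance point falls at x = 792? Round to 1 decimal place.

Fixed elements: Σw = 1.4 + 3.5 + 4.8 + 7.2 = 16.9, Σw·x = 1.4·872 + 3.5·2087 + 4.8·819 + 7.2·387 = 15242.9.
Set Σw·x/Σw = 792: (15242.9 + 488w) = 792·(16.9 + w).
Solving: w = (792·16.9 − 15242.9) / (488 − 792) = -1858.1 / -304 ≈ 6.11.

w ≈ 6.1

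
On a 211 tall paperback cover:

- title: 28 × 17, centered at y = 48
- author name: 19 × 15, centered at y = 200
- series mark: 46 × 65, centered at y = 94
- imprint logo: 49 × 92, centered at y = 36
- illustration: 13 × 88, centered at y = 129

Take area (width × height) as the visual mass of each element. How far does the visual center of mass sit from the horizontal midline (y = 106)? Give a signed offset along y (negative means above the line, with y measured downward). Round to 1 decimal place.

≈ -34.7

Taking area as weight: title 28·17 = 476, author name 19·15 = 285, series mark 46·65 = 2990, imprint logo 49·92 = 4508, illustration 13·88 = 1144. Sum 9403.
y: (476·48 + 285·200 + 2990·94 + 4508·36 + 1144·129) / 9403 = 670772 / 9403 ≈ 71.34
Against y = 106, that's 71.34 − 106 = -34.66.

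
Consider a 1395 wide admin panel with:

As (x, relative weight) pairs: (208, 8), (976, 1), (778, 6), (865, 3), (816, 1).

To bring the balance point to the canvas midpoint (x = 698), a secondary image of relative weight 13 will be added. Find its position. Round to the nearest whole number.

x ≈ 894

After adding the secondary image, total weight = 8 + 1 + 6 + 3 + 1 + 13 = 32.
x: target moment 32×698 = 22336; current 8·208 + 1·976 + 6·778 + 3·865 + 1·816 = 10719; the secondary image supplies 11617, so x = 11617/13 ≈ 893.62.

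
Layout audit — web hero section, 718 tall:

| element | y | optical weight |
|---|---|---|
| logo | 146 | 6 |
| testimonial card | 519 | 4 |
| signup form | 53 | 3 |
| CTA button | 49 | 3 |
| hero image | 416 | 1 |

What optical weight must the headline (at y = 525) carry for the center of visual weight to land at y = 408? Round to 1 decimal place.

Known weights sum to 6 + 4 + 3 + 3 + 1 = 17; their moment is 6·146 + 4·519 + 3·53 + 3·49 + 1·416 = 3674.
For the centroid to hit 408: (3674 + w·525) / (17 + w) = 408.
Rearranging, w·(525 − 408) = 408·17 − 3674 = 3262, so w ≈ 3262/117 = 27.88.

w ≈ 27.9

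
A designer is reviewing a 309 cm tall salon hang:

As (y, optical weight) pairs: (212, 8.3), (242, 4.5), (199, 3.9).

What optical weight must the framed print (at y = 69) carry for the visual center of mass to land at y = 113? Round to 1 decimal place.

Known weights sum to 8.3 + 4.5 + 3.9 = 16.7; their moment is 8.3·212 + 4.5·242 + 3.9·199 = 3624.7.
Balance at y = 113 requires (3624.7 + w·69) / (16.7 + w) = 113.
Rearranging, w·(69 − 113) = 113·16.7 − 3624.7 = -1737.6, so w ≈ -1737.6/-44 = 39.49.

w ≈ 39.5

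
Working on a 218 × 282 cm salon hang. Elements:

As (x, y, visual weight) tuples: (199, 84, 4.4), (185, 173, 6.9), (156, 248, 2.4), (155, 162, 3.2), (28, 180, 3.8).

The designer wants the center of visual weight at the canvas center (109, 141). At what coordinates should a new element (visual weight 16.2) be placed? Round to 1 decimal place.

After adding the new element, total weight = 4.4 + 6.9 + 2.4 + 3.2 + 3.8 + 16.2 = 36.9.
Along x: (3128.9 + 16.2·x) / 36.9 = 109 (existing moment 4.4·199 + 6.9·185 + 2.4·156 + 3.2·155 + 3.8·28 = 3128.9) ⇒ x = (4022.1 − 3128.9) / 16.2 ≈ 55.14.
Along y: (3360.9 + 16.2·y) / 36.9 = 141 (existing moment 4.4·84 + 6.9·173 + 2.4·248 + 3.2·162 + 3.8·180 = 3360.9) ⇒ y = (5202.9 − 3360.9) / 16.2 ≈ 113.70.

(55.1, 113.7)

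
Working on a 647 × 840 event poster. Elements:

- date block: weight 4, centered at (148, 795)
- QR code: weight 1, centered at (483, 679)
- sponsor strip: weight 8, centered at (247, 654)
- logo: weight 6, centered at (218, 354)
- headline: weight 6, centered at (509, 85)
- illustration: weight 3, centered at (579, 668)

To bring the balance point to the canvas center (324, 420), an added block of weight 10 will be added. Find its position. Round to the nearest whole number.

(316, 223)

With the added block, Σw becomes 4 + 1 + 8 + 6 + 6 + 3 + 10 = 38.
Along x: (9150 + 10·x) / 38 = 324 (existing moment 4·148 + 1·483 + 8·247 + 6·218 + 6·509 + 3·579 = 9150) ⇒ x = (12312 − 9150) / 10 ≈ 316.20.
Along y: (13729 + 10·y) / 38 = 420 (existing moment 4·795 + 1·679 + 8·654 + 6·354 + 6·85 + 3·668 = 13729) ⇒ y = (15960 − 13729) / 10 ≈ 223.10.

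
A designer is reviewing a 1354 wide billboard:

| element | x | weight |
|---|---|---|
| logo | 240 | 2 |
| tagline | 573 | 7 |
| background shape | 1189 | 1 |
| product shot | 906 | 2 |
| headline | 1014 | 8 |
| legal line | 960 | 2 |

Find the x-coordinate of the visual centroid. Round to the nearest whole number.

x ≈ 797

Total weight = 2 + 7 + 1 + 2 + 8 + 2 = 22.
Σw·x = 2·240 + 7·573 + 1·1189 + 2·906 + 8·1014 + 2·960 = 17524, so x̄ = 17524/22 ≈ 796.55.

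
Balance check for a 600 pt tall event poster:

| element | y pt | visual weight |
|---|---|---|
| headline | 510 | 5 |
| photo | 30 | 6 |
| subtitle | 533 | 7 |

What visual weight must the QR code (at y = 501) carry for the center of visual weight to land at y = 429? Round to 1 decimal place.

w ≈ 17.5

Known weights sum to 5 + 6 + 7 = 18; their moment is 5·510 + 6·30 + 7·533 = 6461.
Set Σw·y/Σw = 429: (6461 + 501w) = 429·(18 + w).
So w = (429·18 − 6461)/(501 − 429) = 1261/72 ≈ 17.51.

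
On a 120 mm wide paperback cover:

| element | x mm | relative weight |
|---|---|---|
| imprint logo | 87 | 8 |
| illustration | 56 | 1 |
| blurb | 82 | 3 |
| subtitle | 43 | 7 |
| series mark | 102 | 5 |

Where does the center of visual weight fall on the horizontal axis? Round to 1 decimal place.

Weights sum to 8 + 1 + 3 + 7 + 5 = 24.
x-moment: 8·87 + 1·56 + 3·82 + 7·43 + 5·102 = 1809; centroid 1809/24 ≈ 75.38.

x ≈ 75.4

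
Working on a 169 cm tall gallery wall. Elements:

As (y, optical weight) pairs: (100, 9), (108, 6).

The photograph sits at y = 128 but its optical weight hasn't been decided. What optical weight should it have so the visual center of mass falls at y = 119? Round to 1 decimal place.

w ≈ 26.3

Existing Σw = 15 (9 + 6); existing moment 9·100 + 6·108 = 1548.
Balance at y = 119 requires (1548 + w·128) / (15 + w) = 119.
Rearranging, w·(128 − 119) = 119·15 − 1548 = 237, so w ≈ 237/9 = 26.33.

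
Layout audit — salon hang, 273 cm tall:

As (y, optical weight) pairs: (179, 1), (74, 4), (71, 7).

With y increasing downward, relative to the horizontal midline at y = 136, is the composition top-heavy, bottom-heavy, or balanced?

top-heavy

Weights sum to 1 + 4 + 7 = 12.
Σw·y = 1·179 + 4·74 + 7·71 = 972, so ȳ = 972/12 ≈ 81.00.
81.0 vs midline 136 → top-heavy.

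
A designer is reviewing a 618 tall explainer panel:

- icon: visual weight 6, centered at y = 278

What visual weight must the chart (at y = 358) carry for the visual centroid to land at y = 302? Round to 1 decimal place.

w ≈ 2.6

Known: weight 6 with moment 6·278 = 1668.
Balance at y = 302 requires (1668 + w·358) / (6 + w) = 302.
Rearranging, w·(358 − 302) = 302·6 − 1668 = 144, so w ≈ 144/56 = 2.57.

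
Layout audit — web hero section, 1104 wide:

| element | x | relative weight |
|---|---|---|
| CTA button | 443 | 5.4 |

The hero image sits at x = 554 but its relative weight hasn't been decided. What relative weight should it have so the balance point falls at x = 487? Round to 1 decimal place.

w ≈ 3.5

The single fixed element contributes weight 5.4, moment 5.4·443 = 2392.2.
Set Σw·x/Σw = 487: (2392.2 + 554w) = 487·(5.4 + w).
Rearranging, w·(554 − 487) = 487·5.4 − 2392.2 = 237.6, so w ≈ 237.6/67 = 3.55.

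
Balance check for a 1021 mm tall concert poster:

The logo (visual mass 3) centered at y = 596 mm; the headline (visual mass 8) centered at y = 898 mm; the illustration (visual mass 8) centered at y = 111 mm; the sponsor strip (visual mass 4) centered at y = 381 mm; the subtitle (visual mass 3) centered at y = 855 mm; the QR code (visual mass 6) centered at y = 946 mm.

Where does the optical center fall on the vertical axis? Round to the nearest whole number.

Weights sum to 3 + 8 + 8 + 4 + 3 + 6 = 32.
y-moment: 3·596 + 8·898 + 8·111 + 4·381 + 3·855 + 6·946 = 19625; centroid 19625/32 ≈ 613.28.

y ≈ 613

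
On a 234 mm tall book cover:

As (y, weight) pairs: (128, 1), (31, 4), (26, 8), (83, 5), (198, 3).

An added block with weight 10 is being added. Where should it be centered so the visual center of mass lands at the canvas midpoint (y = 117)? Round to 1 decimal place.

After adding the added block, total weight = 1 + 4 + 8 + 5 + 3 + 10 = 31.
y: target moment 31×117 = 3627; current 1·128 + 4·31 + 8·26 + 5·83 + 3·198 = 1469; the added block supplies 2158, so y = 2158/10 ≈ 215.80.

y ≈ 215.8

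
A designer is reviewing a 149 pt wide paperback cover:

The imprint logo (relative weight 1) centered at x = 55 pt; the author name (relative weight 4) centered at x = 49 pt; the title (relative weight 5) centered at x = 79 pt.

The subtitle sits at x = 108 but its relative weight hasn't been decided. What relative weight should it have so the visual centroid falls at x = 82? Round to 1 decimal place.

Fixed elements: Σw = 1 + 4 + 5 = 10, Σw·x = 1·55 + 4·49 + 5·79 = 646.
For the centroid to hit 82: (646 + w·108) / (10 + w) = 82.
Rearranging, w·(108 − 82) = 82·10 − 646 = 174, so w ≈ 174/26 = 6.69.

w ≈ 6.7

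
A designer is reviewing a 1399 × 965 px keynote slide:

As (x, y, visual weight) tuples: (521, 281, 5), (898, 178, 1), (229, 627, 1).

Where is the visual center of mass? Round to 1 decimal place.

(533.1, 315.7)

Σw = 5 + 1 + 1 = 7.
x-moment: 5·521 + 1·898 + 1·229 = 3732; centroid 3732/7 ≈ 533.14.
y-moment: 5·281 + 1·178 + 1·627 = 2210; centroid 2210/7 ≈ 315.71.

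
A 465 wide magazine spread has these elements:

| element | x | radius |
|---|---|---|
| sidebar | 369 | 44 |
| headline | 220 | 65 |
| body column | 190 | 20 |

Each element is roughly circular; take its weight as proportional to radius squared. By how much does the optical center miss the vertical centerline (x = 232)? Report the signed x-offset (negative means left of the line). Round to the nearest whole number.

Weights ∝ r²: sidebar 44² = 1936, headline 65² = 4225, body column 20² = 400; Σw = 6561.
x-moment: 1936·369 + 4225·220 + 400·190 = 1719884; centroid 1719884/6561 ≈ 262.14.
Offset from x = 232: 262.14 − 232 ≈ 30.14.

≈ 30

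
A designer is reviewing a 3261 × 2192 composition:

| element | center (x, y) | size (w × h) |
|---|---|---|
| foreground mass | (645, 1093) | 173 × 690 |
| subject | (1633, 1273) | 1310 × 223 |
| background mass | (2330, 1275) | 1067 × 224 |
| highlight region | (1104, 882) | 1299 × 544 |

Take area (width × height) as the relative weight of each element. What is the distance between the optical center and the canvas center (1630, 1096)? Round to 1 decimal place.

≈ 240.3

Taking area as weight: foreground mass 173·690 = 119370, subject 1310·223 = 292130, background mass 1067·224 = 239008, highlight region 1299·544 = 706656. Sum 1357164.
x-moment: 119370·645 + 292130·1633 + 239008·2330 + 706656·1104 = 1891078804; centroid 1891078804/1357164 ≈ 1393.40.
y-moment: 119370·1093 + 292130·1273 + 239008·1275 + 706656·882 = 1430358692; centroid 1430358692/1357164 ≈ 1053.93.
Offset from (1630, 1096): Δx ≈ -236.60, Δy ≈ -42.07; distance = √(Δx² + Δy²) ≈ 240.31.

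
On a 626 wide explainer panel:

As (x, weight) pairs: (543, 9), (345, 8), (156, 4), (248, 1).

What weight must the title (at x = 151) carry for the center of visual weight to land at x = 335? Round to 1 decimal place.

w ≈ 6.2

Known weights sum to 9 + 8 + 4 + 1 = 22; their moment is 9·543 + 8·345 + 4·156 + 1·248 = 8519.
For the centroid to hit 335: (8519 + w·151) / (22 + w) = 335.
Solving: w = (335·22 − 8519) / (151 − 335) = -1149 / -184 ≈ 6.24.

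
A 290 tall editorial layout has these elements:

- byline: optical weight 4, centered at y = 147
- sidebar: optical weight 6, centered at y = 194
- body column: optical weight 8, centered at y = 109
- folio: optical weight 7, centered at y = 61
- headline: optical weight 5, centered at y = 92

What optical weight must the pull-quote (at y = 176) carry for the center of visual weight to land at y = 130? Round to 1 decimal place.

Existing Σw = 30 (4 + 6 + 8 + 7 + 5); existing moment 4·147 + 6·194 + 8·109 + 7·61 + 5·92 = 3511.
Set Σw·y/Σw = 130: (3511 + 176w) = 130·(30 + w).
Rearranging, w·(176 − 130) = 130·30 − 3511 = 389, so w ≈ 389/46 = 8.46.

w ≈ 8.5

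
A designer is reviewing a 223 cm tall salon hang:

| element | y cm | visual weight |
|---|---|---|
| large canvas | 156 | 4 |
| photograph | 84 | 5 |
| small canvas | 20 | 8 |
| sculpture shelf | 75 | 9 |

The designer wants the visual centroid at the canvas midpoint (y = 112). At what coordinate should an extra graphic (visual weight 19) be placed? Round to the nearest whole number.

y ≈ 166

With the extra graphic, Σw becomes 4 + 5 + 8 + 9 + 19 = 45.
Along y: (1879 + 19·y) / 45 = 112 (existing moment 4·156 + 5·84 + 8·20 + 9·75 = 1879) ⇒ y = (5040 − 1879) / 19 ≈ 166.37.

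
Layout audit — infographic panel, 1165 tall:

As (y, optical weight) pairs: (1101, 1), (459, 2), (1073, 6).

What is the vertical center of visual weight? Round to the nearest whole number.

y ≈ 940

Total weight = 1 + 2 + 6 = 9.
y: (1·1101 + 2·459 + 6·1073) / 9 = 8457 / 9 ≈ 939.67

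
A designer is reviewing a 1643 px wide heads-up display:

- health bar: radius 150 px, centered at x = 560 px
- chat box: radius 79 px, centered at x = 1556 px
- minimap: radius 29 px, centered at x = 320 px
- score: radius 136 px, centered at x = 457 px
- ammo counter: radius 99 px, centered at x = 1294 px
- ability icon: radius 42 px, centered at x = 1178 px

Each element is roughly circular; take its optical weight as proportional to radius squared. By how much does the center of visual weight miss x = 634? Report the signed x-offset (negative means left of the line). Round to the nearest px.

≈ 134 px

Weights ∝ r²: health bar 150² = 22500, chat box 79² = 6241, minimap 29² = 841, score 136² = 18496, ammo counter 99² = 9801, ability icon 42² = 1764; Σw = 59643.
Σw·x = 22500·560 + 6241·1556 + 841·320 + 18496·457 + 9801·1294 + 1764·1178 = 45793274, so x̄ = 45793274/59643 ≈ 767.79.
Against x = 634, that's 767.79 − 634 = 133.79.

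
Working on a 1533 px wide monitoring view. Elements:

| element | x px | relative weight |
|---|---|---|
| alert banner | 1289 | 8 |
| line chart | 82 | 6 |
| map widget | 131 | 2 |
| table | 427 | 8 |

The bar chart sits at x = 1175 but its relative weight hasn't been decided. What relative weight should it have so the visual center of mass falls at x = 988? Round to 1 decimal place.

Fixed elements: Σw = 8 + 6 + 2 + 8 = 24, Σw·x = 8·1289 + 6·82 + 2·131 + 8·427 = 14482.
Balance at x = 988 requires (14482 + w·1175) / (24 + w) = 988.
So w = (988·24 − 14482)/(1175 − 988) = 9230/187 ≈ 49.36.

w ≈ 49.4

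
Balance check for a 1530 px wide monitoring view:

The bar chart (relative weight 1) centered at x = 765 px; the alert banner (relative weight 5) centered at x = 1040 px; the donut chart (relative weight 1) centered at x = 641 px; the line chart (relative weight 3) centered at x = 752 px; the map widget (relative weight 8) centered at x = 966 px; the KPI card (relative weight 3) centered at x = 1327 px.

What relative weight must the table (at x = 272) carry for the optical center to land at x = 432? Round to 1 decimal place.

w ≈ 71.9

Existing Σw = 21 (1 + 5 + 1 + 3 + 8 + 3); existing moment 1·765 + 5·1040 + 1·641 + 3·752 + 8·966 + 3·1327 = 20571.
Balance at x = 432 requires (20571 + w·272) / (21 + w) = 432.
So w = (432·21 − 20571)/(272 − 432) = -11499/-160 ≈ 71.87.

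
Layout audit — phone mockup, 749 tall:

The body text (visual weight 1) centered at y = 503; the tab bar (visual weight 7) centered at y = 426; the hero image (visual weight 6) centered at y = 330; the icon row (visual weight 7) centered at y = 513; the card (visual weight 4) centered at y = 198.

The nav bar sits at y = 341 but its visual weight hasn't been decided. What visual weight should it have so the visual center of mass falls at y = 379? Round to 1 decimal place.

w ≈ 9.8

Fixed elements: Σw = 1 + 7 + 6 + 7 + 4 = 25, Σw·y = 1·503 + 7·426 + 6·330 + 7·513 + 4·198 = 9848.
For the centroid to hit 379: (9848 + w·341) / (25 + w) = 379.
Rearranging, w·(341 − 379) = 379·25 − 9848 = -373, so w ≈ -373/-38 = 9.82.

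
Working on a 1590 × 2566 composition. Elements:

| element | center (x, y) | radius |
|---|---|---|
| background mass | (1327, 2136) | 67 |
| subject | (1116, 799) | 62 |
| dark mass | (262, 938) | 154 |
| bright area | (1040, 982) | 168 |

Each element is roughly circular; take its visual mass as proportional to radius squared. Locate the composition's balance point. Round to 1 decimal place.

Weights ∝ r²: background mass 67² = 4489, subject 62² = 3844, dark mass 154² = 23716, bright area 168² = 28224; Σw = 60273.
x: (4489·1327 + 3844·1116 + 23716·262 + 28224·1040) / 60273 = 45813359 / 60273 ≈ 760.10
y: (4489·2136 + 3844·799 + 23716·938 + 28224·982) / 60273 = 62621436 / 60273 ≈ 1038.96

(760.1, 1039.0)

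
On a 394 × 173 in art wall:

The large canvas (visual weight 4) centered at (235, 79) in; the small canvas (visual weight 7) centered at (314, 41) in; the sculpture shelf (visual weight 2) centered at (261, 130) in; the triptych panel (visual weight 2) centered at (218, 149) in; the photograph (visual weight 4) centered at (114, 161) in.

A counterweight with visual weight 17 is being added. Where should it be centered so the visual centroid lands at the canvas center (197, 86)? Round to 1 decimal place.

(149.4, 75.9)

New total weight: (4 + 7 + 2 + 2 + 4) + 17 = 36.
Along x: (4552 + 17·x) / 36 = 197 (existing moment 4·235 + 7·314 + 2·261 + 2·218 + 4·114 = 4552) ⇒ x = (7092 − 4552) / 17 ≈ 149.41.
Along y: (1805 + 17·y) / 36 = 86 (existing moment 4·79 + 7·41 + 2·130 + 2·149 + 4·161 = 1805) ⇒ y = (3096 − 1805) / 17 ≈ 75.94.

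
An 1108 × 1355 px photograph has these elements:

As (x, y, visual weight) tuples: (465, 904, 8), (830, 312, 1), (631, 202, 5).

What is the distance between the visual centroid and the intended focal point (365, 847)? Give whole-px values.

≈ 300 px

Σw = 8 + 1 + 5 = 14.
x: (8·465 + 1·830 + 5·631) / 14 = 7705 / 14 ≈ 550.36
y: (8·904 + 1·312 + 5·202) / 14 = 8554 / 14 ≈ 611.00
Offset from (365, 847): Δx ≈ 185.36, Δy ≈ -236.00; distance = √(Δx² + Δy²) ≈ 300.09.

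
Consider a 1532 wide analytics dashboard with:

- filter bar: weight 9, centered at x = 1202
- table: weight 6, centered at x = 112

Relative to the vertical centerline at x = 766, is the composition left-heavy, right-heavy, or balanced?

balanced

Weights sum to 9 + 6 = 15.
Σw·x = 9·1202 + 6·112 = 11490, so x̄ = 11490/15 ≈ 766.00.
766.00 = 766 exactly: balanced.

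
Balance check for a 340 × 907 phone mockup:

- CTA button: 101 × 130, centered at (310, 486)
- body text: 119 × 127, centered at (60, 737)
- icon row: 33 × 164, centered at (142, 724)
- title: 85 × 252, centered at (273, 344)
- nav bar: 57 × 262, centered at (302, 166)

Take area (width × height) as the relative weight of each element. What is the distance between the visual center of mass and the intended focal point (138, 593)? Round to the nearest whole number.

≈ 173

Areas: CTA button 101·130 = 13130, body text 119·127 = 15113, icon row 33·164 = 5412, title 85·252 = 21420, nav bar 57·262 = 14934. Total weight = 70009.
x: (13130·310 + 15113·60 + 5412·142 + 21420·273 + 14934·302) / 70009 = 16103312 / 70009 ≈ 230.02
y: (13130·486 + 15113·737 + 5412·724 + 21420·344 + 14934·166) / 70009 = 31285273 / 70009 ≈ 446.88
From (138, 593): dx = 92.02, dy = -146.12, so the distance is √(dx²+dy²) ≈ 172.68.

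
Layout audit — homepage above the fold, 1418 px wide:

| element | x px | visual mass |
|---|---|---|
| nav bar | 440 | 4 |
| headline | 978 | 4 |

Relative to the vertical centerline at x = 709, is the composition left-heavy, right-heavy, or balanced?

balanced

Weights sum to 4 + 4 = 8.
Σw·x = 4·440 + 4·978 = 5672, so x̄ = 5672/8 ≈ 709.00.
The centroid 709.00 matches the midline at 709, so the layout is balanced.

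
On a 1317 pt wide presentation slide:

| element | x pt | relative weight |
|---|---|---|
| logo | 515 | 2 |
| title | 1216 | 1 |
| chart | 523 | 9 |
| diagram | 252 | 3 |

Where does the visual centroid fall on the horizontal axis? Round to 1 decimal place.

Weights sum to 2 + 1 + 9 + 3 = 15.
x-moment: 2·515 + 1·1216 + 9·523 + 3·252 = 7709; centroid 7709/15 ≈ 513.93.

x ≈ 513.9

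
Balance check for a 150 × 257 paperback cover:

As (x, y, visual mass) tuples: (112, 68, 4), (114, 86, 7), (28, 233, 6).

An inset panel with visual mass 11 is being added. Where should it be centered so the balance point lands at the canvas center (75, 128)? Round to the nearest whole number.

With the inset panel, Σw becomes 4 + 7 + 6 + 11 = 28.
x: need Σw·x = 28·75 = 2100. Existing = 4·112 + 7·114 + 6·28 = 1414. Remainder 686 / 11 ≈ 62.36.
y: need Σw·y = 28·128 = 3584. Existing = 4·68 + 7·86 + 6·233 = 2272. Remainder 1312 / 11 ≈ 119.27.

(62, 119)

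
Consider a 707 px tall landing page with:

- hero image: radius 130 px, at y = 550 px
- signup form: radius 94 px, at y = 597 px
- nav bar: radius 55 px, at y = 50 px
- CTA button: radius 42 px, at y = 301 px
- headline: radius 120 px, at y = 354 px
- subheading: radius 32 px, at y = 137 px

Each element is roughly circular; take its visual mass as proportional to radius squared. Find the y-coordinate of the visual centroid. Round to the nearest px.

y ≈ 446

r² weights: hero image 130² = 16900, signup form 94² = 8836, nav bar 55² = 3025, CTA button 42² = 1764, headline 120² = 14400, subheading 32² = 1024. Total = 45949.
Σw·y = 16900·550 + 8836·597 + 3025·50 + 1764·301 + 14400·354 + 1024·137 = 20490194, so ȳ = 20490194/45949 ≈ 445.93.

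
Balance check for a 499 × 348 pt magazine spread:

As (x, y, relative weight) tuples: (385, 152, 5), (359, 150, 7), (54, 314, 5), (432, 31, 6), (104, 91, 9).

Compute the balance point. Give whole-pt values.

Σw = 5 + 7 + 5 + 6 + 9 = 32.
x: (5·385 + 7·359 + 5·54 + 6·432 + 9·104) / 32 = 8236 / 32 ≈ 257.38
y: (5·152 + 7·150 + 5·314 + 6·31 + 9·91) / 32 = 4385 / 32 ≈ 137.03

(257, 137)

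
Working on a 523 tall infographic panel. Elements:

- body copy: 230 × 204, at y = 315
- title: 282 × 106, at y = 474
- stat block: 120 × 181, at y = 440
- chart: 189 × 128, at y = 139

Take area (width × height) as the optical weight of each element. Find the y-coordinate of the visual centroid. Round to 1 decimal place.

Areas: body copy 230·204 = 46920, title 282·106 = 29892, stat block 120·181 = 21720, chart 189·128 = 24192. Total weight = 122724.
y: (46920·315 + 29892·474 + 21720·440 + 24192·139) / 122724 = 41868096 / 122724 ≈ 341.16

y ≈ 341.2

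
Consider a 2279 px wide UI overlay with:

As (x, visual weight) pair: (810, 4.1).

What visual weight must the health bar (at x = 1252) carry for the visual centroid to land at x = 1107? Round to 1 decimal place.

w ≈ 8.4

The single fixed element contributes weight 4.1, moment 4.1·810 = 3321.0.
Balance at x = 1107 requires (3321.0 + w·1252) / (4.1 + w) = 1107.
Rearranging, w·(1252 − 1107) = 1107·4.1 − 3321.0 = 1217.7, so w ≈ 1217.7/145 = 8.40.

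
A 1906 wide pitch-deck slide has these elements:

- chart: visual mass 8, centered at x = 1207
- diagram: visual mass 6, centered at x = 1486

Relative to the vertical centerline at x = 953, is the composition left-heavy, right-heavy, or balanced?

Σw = 8 + 6 = 14.
x: (8·1207 + 6·1486) / 14 = 18572 / 14 ≈ 1326.57
1326.6 vs midline 953 → right-heavy.

right-heavy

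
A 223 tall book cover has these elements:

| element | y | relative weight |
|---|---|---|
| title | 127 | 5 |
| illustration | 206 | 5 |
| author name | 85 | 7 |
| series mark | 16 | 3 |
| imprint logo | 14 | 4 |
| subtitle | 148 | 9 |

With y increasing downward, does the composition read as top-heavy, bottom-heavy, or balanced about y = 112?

Total weight = 5 + 5 + 7 + 3 + 4 + 9 = 33.
Σw·y = 3696; ȳ = 3696/33 ≈ 112.00.
That equals the midline 112 — balanced.

balanced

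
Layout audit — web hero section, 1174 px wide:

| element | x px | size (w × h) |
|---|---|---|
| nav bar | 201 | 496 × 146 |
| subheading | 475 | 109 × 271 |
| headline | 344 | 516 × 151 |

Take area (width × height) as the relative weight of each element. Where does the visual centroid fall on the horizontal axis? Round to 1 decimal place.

Areas: nav bar 496·146 = 72416, subheading 109·271 = 29539, headline 516·151 = 77916. Total weight = 179871.
Σw·x = 72416·201 + 29539·475 + 77916·344 = 55389745, so x̄ = 55389745/179871 ≈ 307.94.

x ≈ 307.9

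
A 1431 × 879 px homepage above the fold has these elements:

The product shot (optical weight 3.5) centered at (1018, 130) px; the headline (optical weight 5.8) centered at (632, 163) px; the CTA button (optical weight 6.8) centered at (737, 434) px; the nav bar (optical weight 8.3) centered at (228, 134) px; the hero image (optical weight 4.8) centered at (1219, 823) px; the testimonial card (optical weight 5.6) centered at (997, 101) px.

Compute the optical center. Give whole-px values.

(735, 287)

Weights sum to 3.5 + 5.8 + 6.8 + 8.3 + 4.8 + 5.6 = 34.8.
x: (3.5·1018 + 5.8·632 + 6.8·737 + 8.3·228 + 4.8·1219 + 5.6·997) / 34.8 = 25567.0 / 34.8 ≈ 734.68
y: (3.5·130 + 5.8·163 + 6.8·434 + 8.3·134 + 4.8·823 + 5.6·101) / 34.8 = 9979.8 / 34.8 ≈ 286.78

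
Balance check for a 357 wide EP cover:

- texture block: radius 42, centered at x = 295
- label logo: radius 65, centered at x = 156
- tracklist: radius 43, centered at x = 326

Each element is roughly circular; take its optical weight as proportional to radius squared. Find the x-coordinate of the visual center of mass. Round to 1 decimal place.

r² weights: texture block 42² = 1764, label logo 65² = 4225, tracklist 43² = 1849. Total = 7838.
x: (1764·295 + 4225·156 + 1849·326) / 7838 = 1782254 / 7838 ≈ 227.39

x ≈ 227.4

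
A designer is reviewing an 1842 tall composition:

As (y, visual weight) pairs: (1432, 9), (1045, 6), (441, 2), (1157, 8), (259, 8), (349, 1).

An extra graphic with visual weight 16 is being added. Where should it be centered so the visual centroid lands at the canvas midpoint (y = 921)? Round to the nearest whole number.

With the extra graphic, Σw becomes 9 + 6 + 2 + 8 + 8 + 1 + 16 = 50.
Along y: (31717 + 16·y) / 50 = 921 (existing moment 9·1432 + 6·1045 + 2·441 + 8·1157 + 8·259 + 1·349 = 31717) ⇒ y = (46050 − 31717) / 16 ≈ 895.81.

y ≈ 896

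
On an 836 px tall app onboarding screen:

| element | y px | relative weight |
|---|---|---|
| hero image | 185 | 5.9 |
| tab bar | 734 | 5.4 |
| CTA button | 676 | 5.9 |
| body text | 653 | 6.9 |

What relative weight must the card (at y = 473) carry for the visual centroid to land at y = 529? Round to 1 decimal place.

Existing Σw = 24.1 (5.9 + 5.4 + 5.9 + 6.9); existing moment 5.9·185 + 5.4·734 + 5.9·676 + 6.9·653 = 13549.2.
Balance at y = 529 requires (13549.2 + w·473) / (24.1 + w) = 529.
Rearranging, w·(473 − 529) = 529·24.1 − 13549.2 = -800.3, so w ≈ -800.3/-56 = 14.29.

w ≈ 14.3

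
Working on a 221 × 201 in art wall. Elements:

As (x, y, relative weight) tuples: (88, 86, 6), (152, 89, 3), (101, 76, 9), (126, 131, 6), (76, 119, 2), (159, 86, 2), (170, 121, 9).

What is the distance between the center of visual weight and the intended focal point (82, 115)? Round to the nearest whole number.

≈ 46 in

Weights sum to 6 + 3 + 9 + 6 + 2 + 2 + 9 = 37.
x: moment 4649 / weight 37 ≈ 125.65
Σw·y = 3752; ȳ = 3752/37 ≈ 101.41.
Relative to (82, 115): Δ = (43.65, -13.59); |Δ| = √(43.65² + -13.59²) ≈ 45.72.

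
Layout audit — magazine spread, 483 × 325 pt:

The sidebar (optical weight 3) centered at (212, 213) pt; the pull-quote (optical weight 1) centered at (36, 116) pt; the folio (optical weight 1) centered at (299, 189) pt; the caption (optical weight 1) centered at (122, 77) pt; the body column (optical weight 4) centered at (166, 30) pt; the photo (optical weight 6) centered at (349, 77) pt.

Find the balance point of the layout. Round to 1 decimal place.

Σw = 3 + 1 + 1 + 1 + 4 + 6 = 16.
Σw·x = 3851; x̄ = 3851/16 ≈ 240.69.
y: moment 1603 / weight 16 ≈ 100.19

(240.7, 100.2)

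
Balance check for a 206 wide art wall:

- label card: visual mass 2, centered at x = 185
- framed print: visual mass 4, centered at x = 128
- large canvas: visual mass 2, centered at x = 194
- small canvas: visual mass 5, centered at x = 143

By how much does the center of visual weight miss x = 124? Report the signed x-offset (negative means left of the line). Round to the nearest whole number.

≈ 29

Total weight = 2 + 4 + 2 + 5 = 13.
x: (2·185 + 4·128 + 2·194 + 5·143) / 13 = 1985 / 13 ≈ 152.69
Difference: 152.69 − 124 ≈ 28.69.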